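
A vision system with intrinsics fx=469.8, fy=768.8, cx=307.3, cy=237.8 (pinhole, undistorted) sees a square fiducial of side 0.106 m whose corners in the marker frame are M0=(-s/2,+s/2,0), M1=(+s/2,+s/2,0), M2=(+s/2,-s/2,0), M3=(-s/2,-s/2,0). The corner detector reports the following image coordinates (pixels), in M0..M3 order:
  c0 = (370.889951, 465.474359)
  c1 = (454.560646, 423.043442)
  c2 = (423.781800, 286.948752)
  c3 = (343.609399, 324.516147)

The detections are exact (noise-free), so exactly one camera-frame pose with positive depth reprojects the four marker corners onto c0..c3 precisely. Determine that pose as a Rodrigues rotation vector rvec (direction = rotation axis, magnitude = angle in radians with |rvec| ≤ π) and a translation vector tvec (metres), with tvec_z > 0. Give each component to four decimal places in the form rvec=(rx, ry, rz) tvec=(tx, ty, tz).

Intrinsics K: fx=469.8, fy=768.8, cx=307.3, cy=237.8
Marker side s = 0.106 m; corners in marker frame (Z=0):
  M0 = (-0.0530, +0.0530, 0)
  M1 = (+0.0530, +0.0530, 0)
  M2 = (+0.0530, -0.0530, 0)
  M3 = (-0.0530, -0.0530, 0)
Detected image corners:
  c0 = (370.889951, 465.474359) px
  c1 = (454.560646, 423.043442) px
  c2 = (423.781800, 286.948752) px
  c3 = (343.609399, 324.516147) px
Planar DLT: solve 8×8 A·h = b for H (H[2,2]=1):
  H  [+850.06140 +86.10448 +398.27060]
  H  [-303.67297 +1129.64115 +373.05657]
  H  [+0.19495 -0.47194 +1.00000]
B = K⁻¹H; ‖b₁‖=1.753303, ‖b₂‖=1.753303; λ = 2/(‖b₁‖+‖b₂‖) = 0.570352, sign → tz>0 ⇒ λ=+0.570352
r₁ = λ·B[:,0] = (+0.95927,-0.25968,+0.11119); r₂ = λ·B[:,1] = (+0.28060,+0.92131,-0.26917)
r₃ = r₁×r₂ = (-0.03254,+0.28941,+0.95665); SVD([r₁ r₂ r₃]) → R = UVᵀ:
  R  [+0.95927 +0.28060 -0.03254]
  R  [-0.25968 +0.92131 +0.28941]
  R  [+0.11119 -0.26917 +0.95665]
t = (+0.11044, +0.10034, +0.57035) m
tr R = 2.837234; θ = arccos((tr R − 1)/2) = 0.406230 rad = 23.275°
axis k = ((R−Rᵀ)₃₂, (R−Rᵀ)₁₃, (R−Rᵀ)₂₁) / (2 sinθ) = (-0.706796, -0.181865, -0.683640)
rvec = θ·k = (-0.287122, -0.073879, -0.277715)

rvec=(-0.2871, -0.0739, -0.2777) tvec=(0.1104, 0.1003, 0.5704)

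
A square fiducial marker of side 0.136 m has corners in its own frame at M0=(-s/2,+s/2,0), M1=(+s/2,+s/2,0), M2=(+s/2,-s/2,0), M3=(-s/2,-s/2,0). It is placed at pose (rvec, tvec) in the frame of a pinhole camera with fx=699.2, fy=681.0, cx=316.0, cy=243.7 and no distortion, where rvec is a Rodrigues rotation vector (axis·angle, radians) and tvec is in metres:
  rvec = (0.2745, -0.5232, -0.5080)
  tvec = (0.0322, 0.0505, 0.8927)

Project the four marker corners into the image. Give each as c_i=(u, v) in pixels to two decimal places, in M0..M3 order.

c0=(322.20, 353.45) c1=(396.98, 295.50) c2=(360.15, 211.34) c3=(278.42, 267.27)

Intrinsics K: fx=699.2, fy=681.0, cx=316.0, cy=243.7
Marker side s = 0.136 m; corners in marker frame (Z=0):
  M0 = (-0.0680, +0.0680, 0)
  M1 = (+0.0680, +0.0680, 0)
  M2 = (+0.0680, -0.0680, 0)
  M3 = (-0.0680, -0.0680, 0)
rvec = (0.2745, -0.5232, -0.5080), |rvec| = θ = 0.77920 rad = 44.645°
Rodrigues: sinθ=0.70271, 1−cosθ=0.28852; R = I + sinθ·[k]× + (1−cosθ)·[k]×²:
    [+0.74728 +0.38988 -0.53811]
    [-0.52638 +0.84156 -0.12125]
    [+0.40557 +0.37386 +0.83411]
t = (0.0322, 0.0505, 0.8927) m
M0: Pc = R·M0+t = (+0.00790, +0.14352, +0.89054); u = 699.2·(+0.00790)/0.89054 + 316.0 = 322.2001, v = 681.0·(+0.14352)/0.89054 + 243.7 = 353.4499
M1: Pc = R·M1+t = (+0.10953, +0.07193, +0.94570); u = 699.2·(+0.10953)/0.94570 + 316.0 = 396.9786, v = 681.0·(+0.07193)/0.94570 + 243.7 = 295.4983
M2: Pc = R·M2+t = (+0.05650, -0.04252, +0.89486); u = 699.2·(+0.05650)/0.89486 + 316.0 = 360.1490, v = 681.0·(-0.04252)/0.89486 + 243.7 = 211.3417
M3: Pc = R·M3+t = (-0.04513, +0.02907, +0.83970); u = 699.2·(-0.04513)/0.83970 + 316.0 = 278.4234, v = 681.0·(+0.02907)/0.83970 + 243.7 = 267.2742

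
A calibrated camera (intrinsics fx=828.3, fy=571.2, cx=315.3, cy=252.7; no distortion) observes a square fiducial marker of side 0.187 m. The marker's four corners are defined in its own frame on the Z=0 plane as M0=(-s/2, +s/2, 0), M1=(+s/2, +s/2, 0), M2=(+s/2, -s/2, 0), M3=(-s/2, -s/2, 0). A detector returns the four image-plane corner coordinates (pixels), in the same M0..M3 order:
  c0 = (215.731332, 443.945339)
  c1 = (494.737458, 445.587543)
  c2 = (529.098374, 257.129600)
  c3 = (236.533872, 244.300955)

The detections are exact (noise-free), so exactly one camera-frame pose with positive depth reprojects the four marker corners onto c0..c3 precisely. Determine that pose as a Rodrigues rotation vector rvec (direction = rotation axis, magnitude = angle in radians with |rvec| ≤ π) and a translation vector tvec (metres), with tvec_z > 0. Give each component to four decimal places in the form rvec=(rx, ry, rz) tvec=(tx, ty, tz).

Intrinsics K: fx=828.3, fy=571.2, cx=315.3, cy=252.7
Marker side s = 0.187 m; corners in marker frame (Z=0):
  M0 = (-0.0935, +0.0935, 0)
  M1 = (+0.0935, +0.0935, 0)
  M2 = (+0.0935, -0.0935, 0)
  M3 = (-0.0935, -0.0935, 0)
Detected image corners:
  c0 = (215.731332, 443.945339) px
  c1 = (494.737458, 445.587543) px
  c2 = (529.098374, 257.129600) px
  c3 = (236.533872, 244.300955) px
Planar DLT: solve 8×8 A·h = b for H (H[2,2]=1):
  H  [+1637.18028 -44.27800 +372.63903]
  H  [+141.43893 +1135.08964 +350.40383]
  H  [+0.29774 +0.28244 +1.00000]
B = K⁻¹H; ‖b₁‖=1.890412, ‖b₂‖=1.890412; λ = 2/(‖b₁‖+‖b₂‖) = 0.528985, sign → tz>0 ⇒ λ=+0.528985
r₁ = λ·B[:,0] = (+0.98561,+0.06131,+0.15750); r₂ = λ·B[:,1] = (-0.08515,+0.98510,+0.14941)
r₃ = r₁×r₂ = (-0.14599,-0.16067,+0.97615); SVD([r₁ r₂ r₃]) → R = UVᵀ:
  R  [+0.98561 -0.08515 -0.14599]
  R  [+0.06131 +0.98510 -0.16067]
  R  [+0.15750 +0.14941 +0.97615]
t = (+0.03662, +0.09048, +0.52899) m
tr R = 2.946868; θ = arccos((tr R − 1)/2) = 0.231017 rad = 13.236°
axis k = ((R−Rᵀ)₃₂, (R−Rᵀ)₁₃, (R−Rᵀ)₂₁) / (2 sinθ) = (+0.677113, -0.662746, +0.319822)
rvec = θ·k = (+0.156425, -0.153106, +0.073884)

rvec=(0.1564, -0.1531, 0.0739) tvec=(0.0366, 0.0905, 0.5290)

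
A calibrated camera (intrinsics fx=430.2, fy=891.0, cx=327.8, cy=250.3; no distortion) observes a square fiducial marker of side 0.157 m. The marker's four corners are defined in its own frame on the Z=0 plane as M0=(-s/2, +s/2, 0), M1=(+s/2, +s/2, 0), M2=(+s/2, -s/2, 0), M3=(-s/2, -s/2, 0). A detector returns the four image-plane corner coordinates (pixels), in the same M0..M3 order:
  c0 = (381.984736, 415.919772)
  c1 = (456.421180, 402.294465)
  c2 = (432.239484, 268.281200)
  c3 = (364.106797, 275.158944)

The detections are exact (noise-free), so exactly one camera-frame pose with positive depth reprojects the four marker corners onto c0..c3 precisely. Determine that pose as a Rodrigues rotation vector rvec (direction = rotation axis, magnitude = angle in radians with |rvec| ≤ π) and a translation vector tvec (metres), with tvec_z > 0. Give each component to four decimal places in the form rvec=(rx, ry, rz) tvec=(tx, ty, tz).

rvec=(-0.6219, -0.2153, -0.1126) tvec=(0.1661, 0.0856, 0.8809)

Intrinsics K: fx=430.2, fy=891.0, cx=327.8, cy=250.3
Marker side s = 0.157 m; corners in marker frame (Z=0):
  M0 = (-0.0785, +0.0785, 0)
  M1 = (+0.0785, +0.0785, 0)
  M2 = (+0.0785, -0.0785, 0)
  M3 = (-0.0785, -0.0785, 0)
Detected image corners:
  c0 = (381.984736, 415.919772) px
  c1 = (456.421180, 402.294465) px
  c2 = (432.239484, 268.281200) px
  c3 = (364.106797, 275.158944) px
Planar DLT: solve 8×8 A·h = b for H (H[2,2]=1):
  H  [+561.31841 -127.77586 +408.89995]
  H  [+25.98286 +656.28116 +336.84815]
  H  [+0.26496 -0.64142 +1.00000]
B = K⁻¹H; ‖b₁‖=1.135175, ‖b₂‖=1.135175; λ = 2/(‖b₁‖+‖b₂‖) = 0.880922, sign → tz>0 ⇒ λ=+0.880922
r₁ = λ·B[:,0] = (+0.97156,-0.03988,+0.23341); r₂ = λ·B[:,1] = (+0.16890,+0.80759,-0.56504)
r₃ = r₁×r₂ = (-0.16597,+0.58840,+0.79136); SVD([r₁ r₂ r₃]) → R = UVᵀ:
  R  [+0.97156 +0.16890 -0.16597]
  R  [-0.03988 +0.80759 +0.58840]
  R  [+0.23341 -0.56504 +0.79136]
t = (+0.16607, +0.08557, +0.88092) m
tr R = 2.570506; θ = arccos((tr R − 1)/2) = 0.667691 rad = 38.256°
axis k = ((R−Rᵀ)₃₂, (R−Rᵀ)₁₃, (R−Rᵀ)₂₁) / (2 sinθ) = (-0.931431, -0.322509, -0.168595)
rvec = θ·k = (-0.621908, -0.215336, -0.112570)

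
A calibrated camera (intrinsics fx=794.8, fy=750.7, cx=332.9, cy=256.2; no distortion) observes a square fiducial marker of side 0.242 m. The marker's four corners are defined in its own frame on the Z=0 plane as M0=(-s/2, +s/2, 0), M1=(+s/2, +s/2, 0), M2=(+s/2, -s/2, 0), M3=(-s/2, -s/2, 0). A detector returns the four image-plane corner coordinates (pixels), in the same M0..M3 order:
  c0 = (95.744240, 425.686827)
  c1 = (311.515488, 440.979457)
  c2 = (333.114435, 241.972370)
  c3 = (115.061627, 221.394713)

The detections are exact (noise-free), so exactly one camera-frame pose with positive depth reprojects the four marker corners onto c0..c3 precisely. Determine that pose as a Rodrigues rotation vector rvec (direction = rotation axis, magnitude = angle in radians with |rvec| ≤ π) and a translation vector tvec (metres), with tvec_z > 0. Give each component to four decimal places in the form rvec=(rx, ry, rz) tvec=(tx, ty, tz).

Intrinsics K: fx=794.8, fy=750.7, cx=332.9, cy=256.2
Marker side s = 0.242 m; corners in marker frame (Z=0):
  M0 = (-0.1210, +0.1210, 0)
  M1 = (+0.1210, +0.1210, 0)
  M2 = (+0.1210, -0.1210, 0)
  M3 = (-0.1210, -0.1210, 0)
Detected image corners:
  c0 = (95.744240, 425.686827) px
  c1 = (311.515488, 440.979457) px
  c2 = (333.114435, 241.972370) px
  c3 = (115.061627, 221.394713) px
Planar DLT: solve 8×8 A·h = b for H (H[2,2]=1):
  H  [+918.44904 -73.21275 +215.15219]
  H  [+108.47869 +850.82615 +333.27014]
  H  [+0.10357 +0.05323 +1.00000]
B = K⁻¹H; ‖b₁‖=1.122326, ‖b₂‖=1.122326; λ = 2/(‖b₁‖+‖b₂‖) = 0.891006, sign → tz>0 ⇒ λ=+0.891006
r₁ = λ·B[:,0] = (+0.99097,+0.09726,+0.09228); r₂ = λ·B[:,1] = (-0.10194,+0.99366,+0.04743)
r₃ = r₁×r₂ = (-0.08708,-0.05641,+0.99460); SVD([r₁ r₂ r₃]) → R = UVᵀ:
  R  [+0.99097 -0.10194 -0.08708]
  R  [+0.09726 +0.99366 -0.05641]
  R  [+0.09228 +0.04743 +0.99460]
t = (-0.13200, +0.09147, +0.89101) m
tr R = 2.979234; θ = arccos((tr R − 1)/2) = 0.144230 rad = 8.264°
axis k = ((R−Rᵀ)₃₂, (R−Rᵀ)₁₃, (R−Rᵀ)₂₁) / (2 sinθ) = (+0.361230, -0.623944, +0.692969)
rvec = θ·k = (+0.052100, -0.089991, +0.099947)

rvec=(0.0521, -0.0900, 0.0999) tvec=(-0.1320, 0.0915, 0.8910)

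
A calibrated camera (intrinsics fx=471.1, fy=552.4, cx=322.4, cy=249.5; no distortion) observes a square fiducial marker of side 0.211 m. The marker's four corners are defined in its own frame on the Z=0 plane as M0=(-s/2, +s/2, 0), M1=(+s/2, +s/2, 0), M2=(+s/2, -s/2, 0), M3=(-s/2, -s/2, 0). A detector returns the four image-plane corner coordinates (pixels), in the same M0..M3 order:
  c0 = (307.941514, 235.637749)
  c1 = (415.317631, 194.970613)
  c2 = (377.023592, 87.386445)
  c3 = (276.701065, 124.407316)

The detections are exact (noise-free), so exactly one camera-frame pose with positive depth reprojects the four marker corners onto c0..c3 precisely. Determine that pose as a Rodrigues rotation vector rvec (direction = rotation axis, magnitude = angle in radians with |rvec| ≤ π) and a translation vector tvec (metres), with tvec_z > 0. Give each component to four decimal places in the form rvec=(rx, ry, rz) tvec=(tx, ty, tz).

rvec=(-0.3127, 0.0136, -0.3165) tvec=(0.0414, -0.1497, 0.9094)

Intrinsics K: fx=471.1, fy=552.4, cx=322.4, cy=249.5
Marker side s = 0.211 m; corners in marker frame (Z=0):
  M0 = (-0.1055, +0.1055, 0)
  M1 = (+0.1055, +0.1055, 0)
  M2 = (+0.1055, -0.1055, 0)
  M3 = (-0.1055, -0.1055, 0)
Detected image corners:
  c0 = (307.941514, 235.637749) px
  c1 = (415.317631, 194.970613) px
  c2 = (377.023592, 87.386445) px
  c3 = (276.701065, 124.407316) px
Planar DLT: solve 8×8 A·h = b for H (H[2,2]=1):
  H  [+505.01980 +49.53154 +343.84540]
  H  [-177.52230 +464.68661 +158.58740]
  H  [+0.03902 -0.33497 +1.00000]
B = K⁻¹H; ‖b₁‖=1.099582, ‖b₂‖=1.099582; λ = 2/(‖b₁‖+‖b₂‖) = 0.909437, sign → tz>0 ⇒ λ=+0.909437
r₁ = λ·B[:,0] = (+0.95063,-0.30829,+0.03549); r₂ = λ·B[:,1] = (+0.30409,+0.90262,-0.30463)
r₃ = r₁×r₂ = (+0.06188,+0.30038,+0.95181); SVD([r₁ r₂ r₃]) → R = UVᵀ:
  R  [+0.95063 +0.30409 +0.06188]
  R  [-0.30829 +0.90262 +0.30038]
  R  [+0.03549 -0.30463 +0.95181]
t = (+0.04140, -0.14967, +0.90944) m
tr R = 2.805061; θ = arccos((tr R − 1)/2) = 0.445186 rad = 25.507°
axis k = ((R−Rᵀ)₃₂, (R−Rᵀ)₁₃, (R−Rᵀ)₂₁) / (2 sinθ) = (-0.702483, +0.030644, -0.711041)
rvec = θ·k = (-0.312736, +0.013642, -0.316545)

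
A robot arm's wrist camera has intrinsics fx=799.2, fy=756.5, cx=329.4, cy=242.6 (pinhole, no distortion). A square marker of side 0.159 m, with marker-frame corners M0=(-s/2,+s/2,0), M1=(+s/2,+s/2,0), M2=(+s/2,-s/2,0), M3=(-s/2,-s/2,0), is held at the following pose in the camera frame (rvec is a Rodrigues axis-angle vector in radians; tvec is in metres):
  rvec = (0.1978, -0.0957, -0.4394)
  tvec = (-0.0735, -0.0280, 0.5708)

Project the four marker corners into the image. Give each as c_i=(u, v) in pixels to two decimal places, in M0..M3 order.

Intrinsics K: fx=799.2, fy=756.5, cx=329.4, cy=242.6
Marker side s = 0.159 m; corners in marker frame (Z=0):
  M0 = (-0.0795, +0.0795, 0)
  M1 = (+0.0795, +0.0795, 0)
  M2 = (+0.0795, -0.0795, 0)
  M3 = (-0.0795, -0.0795, 0)
rvec = (0.1978, -0.0957, -0.4394), |rvec| = θ = 0.49128 rad = 28.148°
Rodrigues: sinθ=0.47175, 1−cosθ=0.11827; R = I + sinθ·[k]× + (1−cosθ)·[k]×²:
    [+0.90090 +0.41266 -0.13449]
    [-0.43121 +0.88622 -0.16933]
    [+0.04931 +0.21054 +0.97634]
t = (-0.0735, -0.0280, 0.5708) m
M0: Pc = R·M0+t = (-0.11232, +0.07674, +0.58362); u = 799.2·(-0.11232)/0.58362 + 329.4 = 175.5970, v = 756.5·(+0.07674)/0.58362 + 242.6 = 342.0667
M1: Pc = R·M1+t = (+0.03093, +0.00817, +0.59146); u = 799.2·(+0.03093)/0.59146 + 329.4 = 371.1914, v = 756.5·(+0.00817)/0.59146 + 242.6 = 253.0535
M2: Pc = R·M2+t = (-0.03468, -0.13274, +0.55798); u = 799.2·(-0.03468)/0.55798 + 329.4 = 279.7207, v = 756.5·(-0.13274)/0.55798 + 242.6 = 62.6396
M3: Pc = R·M3+t = (-0.17793, -0.06417, +0.55014); u = 799.2·(-0.17793)/0.55014 + 329.4 = 70.9207, v = 756.5·(-0.06417)/0.55014 + 242.6 = 154.3558

c0=(175.60, 342.07) c1=(371.19, 253.05) c2=(279.72, 62.64) c3=(70.92, 154.36)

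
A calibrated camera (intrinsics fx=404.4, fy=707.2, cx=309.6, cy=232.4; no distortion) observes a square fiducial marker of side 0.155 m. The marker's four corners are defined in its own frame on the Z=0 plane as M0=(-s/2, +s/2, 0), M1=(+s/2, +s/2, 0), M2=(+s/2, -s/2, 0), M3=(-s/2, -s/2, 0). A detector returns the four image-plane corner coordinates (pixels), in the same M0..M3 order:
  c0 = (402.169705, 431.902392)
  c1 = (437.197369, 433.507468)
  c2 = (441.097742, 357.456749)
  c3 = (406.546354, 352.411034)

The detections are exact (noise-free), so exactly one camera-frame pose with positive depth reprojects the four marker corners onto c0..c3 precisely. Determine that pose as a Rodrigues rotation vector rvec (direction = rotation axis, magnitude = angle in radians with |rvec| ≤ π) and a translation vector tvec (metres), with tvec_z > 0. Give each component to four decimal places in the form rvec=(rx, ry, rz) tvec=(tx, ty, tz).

rvec=(-0.0513, -0.4264, 0.1301) tvec=(0.3956, 0.3242, 1.4213)

Intrinsics K: fx=404.4, fy=707.2, cx=309.6, cy=232.4
Marker side s = 0.155 m; corners in marker frame (Z=0):
  M0 = (-0.0775, +0.0775, 0)
  M1 = (+0.0775, +0.0775, 0)
  M2 = (+0.0775, -0.0775, 0)
  M3 = (-0.0775, -0.0775, 0)
Detected image corners:
  c0 = (402.169705, 431.902392) px
  c1 = (437.197369, 433.507468) px
  c2 = (441.097742, 357.456749) px
  c3 = (406.546354, 352.411034) px
Planar DLT: solve 8×8 A·h = b for H (H[2,2]=1):
  H  [+345.79575 -49.48063 +422.14936]
  H  [+134.81688 +480.19738 +393.69347]
  H  [+0.28774 -0.05410 +1.00000]
B = K⁻¹H; ‖b₁‖=0.703557, ‖b₂‖=0.703557; λ = 2/(‖b₁‖+‖b₂‖) = 1.421349, sign → tz>0 ⇒ λ=+1.421349
r₁ = λ·B[:,0] = (+0.90227,+0.13656,+0.40897); r₂ = λ·B[:,1] = (-0.11505,+0.99038,-0.07689)
r₃ = r₁×r₂ = (-0.41554,+0.02232,+0.90930); SVD([r₁ r₂ r₃]) → R = UVᵀ:
  R  [+0.90227 -0.11505 -0.41554]
  R  [+0.13656 +0.99038 +0.02232]
  R  [+0.40897 -0.07689 +0.90930]
t = (+0.39558, +0.32417, +1.42135) m
tr R = 2.801951; θ = arccos((tr R − 1)/2) = 0.448783 rad = 25.713°
axis k = ((R−Rᵀ)₃₂, (R−Rᵀ)₁₃, (R−Rᵀ)₂₁) / (2 sinθ) = (-0.114333, -0.950186, +0.289958)
rvec = θ·k = (-0.051311, -0.426427, +0.130128)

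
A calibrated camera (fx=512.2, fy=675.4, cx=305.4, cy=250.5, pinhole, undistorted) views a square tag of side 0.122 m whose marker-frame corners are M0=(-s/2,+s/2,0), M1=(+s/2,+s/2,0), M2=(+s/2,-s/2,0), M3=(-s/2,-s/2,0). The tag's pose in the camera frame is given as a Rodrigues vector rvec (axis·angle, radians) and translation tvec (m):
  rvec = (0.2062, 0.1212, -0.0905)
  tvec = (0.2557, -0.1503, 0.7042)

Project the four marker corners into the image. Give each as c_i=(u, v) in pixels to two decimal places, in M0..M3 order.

c0=(448.00, 170.17) c1=(538.37, 159.41) c2=(537.31, 38.80) c3=(443.83, 52.64)

Intrinsics K: fx=512.2, fy=675.4, cx=305.4, cy=250.5
Marker side s = 0.122 m; corners in marker frame (Z=0):
  M0 = (-0.0610, +0.0610, 0)
  M1 = (+0.0610, +0.0610, 0)
  M2 = (+0.0610, -0.0610, 0)
  M3 = (-0.0610, -0.0610, 0)
rvec = (0.2062, 0.1212, -0.0905), |rvec| = θ = 0.25573 rad = 14.652°
Rodrigues: sinθ=0.25295, 1−cosθ=0.03252; R = I + sinθ·[k]× + (1−cosθ)·[k]×²:
    [+0.98862 +0.10194 +0.11060]
    [-0.07709 +0.97478 -0.20941]
    [-0.12916 +0.19851 +0.97155]
t = (0.2557, -0.1503, 0.7042) m
M0: Pc = R·M0+t = (+0.20161, -0.08614, +0.72419); u = 512.2·(+0.20161)/0.72419 + 305.4 = 447.9956, v = 675.4·(-0.08614)/0.72419 + 250.5 = 170.1671
M1: Pc = R·M1+t = (+0.32222, -0.09554, +0.70843); u = 512.2·(+0.32222)/0.70843 + 305.4 = 538.3707, v = 675.4·(-0.09554)/0.70843 + 250.5 = 159.4139
M2: Pc = R·M2+t = (+0.30979, -0.21446, +0.68421); u = 512.2·(+0.30979)/0.68421 + 305.4 = 537.3062, v = 675.4·(-0.21446)/0.68421 + 250.5 = 38.7979
M3: Pc = R·M3+t = (+0.18918, -0.20506, +0.69997); u = 512.2·(+0.18918)/0.69997 + 305.4 = 443.8283, v = 675.4·(-0.20506)/0.69997 + 250.5 = 52.6386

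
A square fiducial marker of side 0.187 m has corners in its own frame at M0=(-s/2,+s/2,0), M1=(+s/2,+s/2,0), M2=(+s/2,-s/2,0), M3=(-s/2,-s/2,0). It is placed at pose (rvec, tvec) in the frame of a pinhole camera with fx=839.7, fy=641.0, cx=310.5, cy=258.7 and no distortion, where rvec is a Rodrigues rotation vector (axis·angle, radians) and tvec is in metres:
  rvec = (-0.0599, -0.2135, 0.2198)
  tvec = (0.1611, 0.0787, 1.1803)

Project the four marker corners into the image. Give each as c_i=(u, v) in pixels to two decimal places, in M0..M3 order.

Intrinsics K: fx=839.7, fy=641.0, cx=310.5, cy=258.7
Marker side s = 0.187 m; corners in marker frame (Z=0):
  M0 = (-0.0935, +0.0935, 0)
  M1 = (+0.0935, +0.0935, 0)
  M2 = (+0.0935, -0.0935, 0)
  M3 = (-0.0935, -0.0935, 0)
rvec = (-0.0599, -0.2135, 0.2198), |rvec| = θ = 0.31222 rad = 17.889°
Rodrigues: sinθ=0.30717, 1−cosθ=0.04835; R = I + sinθ·[k]× + (1−cosθ)·[k]×²:
    [+0.95343 -0.20990 -0.21658]
    [+0.22259 +0.97426 +0.03566]
    [+0.20352 -0.08221 +0.97561]
t = (0.1611, 0.0787, 1.1803) m
M0: Pc = R·M0+t = (+0.05233, +0.14898, +1.15358); u = 839.7·(+0.05233)/1.15358 + 310.5 = 348.5898, v = 641.0·(+0.14898)/1.15358 + 258.7 = 341.4828
M1: Pc = R·M1+t = (+0.23062, +0.19061, +1.19164); u = 839.7·(+0.23062)/1.19164 + 310.5 = 473.0081, v = 641.0·(+0.19061)/1.19164 + 258.7 = 361.2291
M2: Pc = R·M2+t = (+0.26987, +0.00842, +1.20702); u = 839.7·(+0.26987)/1.20702 + 310.5 = 498.2454, v = 641.0·(+0.00842)/1.20702 + 258.7 = 263.1709
M3: Pc = R·M3+t = (+0.09158, -0.03321, +1.16896); u = 839.7·(+0.09158)/1.16896 + 310.5 = 376.2849, v = 641.0·(-0.03321)/1.16896 + 258.7 = 240.4918

c0=(348.59, 341.48) c1=(473.01, 361.23) c2=(498.25, 263.17) c3=(376.28, 240.49)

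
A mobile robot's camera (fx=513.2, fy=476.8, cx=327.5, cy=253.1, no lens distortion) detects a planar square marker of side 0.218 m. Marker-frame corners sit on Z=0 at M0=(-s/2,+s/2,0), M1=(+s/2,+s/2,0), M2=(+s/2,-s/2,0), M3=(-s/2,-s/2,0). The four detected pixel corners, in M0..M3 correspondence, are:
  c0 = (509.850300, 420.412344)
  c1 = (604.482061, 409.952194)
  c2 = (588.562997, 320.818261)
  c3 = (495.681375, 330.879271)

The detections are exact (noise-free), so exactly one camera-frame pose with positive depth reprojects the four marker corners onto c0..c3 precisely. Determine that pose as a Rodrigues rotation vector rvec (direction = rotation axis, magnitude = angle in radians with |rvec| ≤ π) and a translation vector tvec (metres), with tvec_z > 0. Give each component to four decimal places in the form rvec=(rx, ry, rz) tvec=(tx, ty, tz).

Intrinsics K: fx=513.2, fy=476.8, cx=327.5, cy=253.1
Marker side s = 0.218 m; corners in marker frame (Z=0):
  M0 = (-0.1090, +0.1090, 0)
  M1 = (+0.1090, +0.1090, 0)
  M2 = (+0.1090, -0.1090, 0)
  M3 = (-0.1090, -0.1090, 0)
Detected image corners:
  c0 = (509.850300, 420.412344) px
  c1 = (604.482061, 409.952194) px
  c2 = (588.562997, 320.818261) px
  c3 = (495.681375, 330.879271) px
Planar DLT: solve 8×8 A·h = b for H (H[2,2]=1):
  H  [+435.79175 +21.02584 +549.62609]
  H  [-43.17981 +377.43700 +370.08459]
  H  [+0.01047 -0.08731 +1.00000]
B = K⁻¹H; ‖b₁‖=0.848016, ‖b₂‖=0.848016; λ = 2/(‖b₁‖+‖b₂‖) = 1.179224, sign → tz>0 ⇒ λ=+1.179224
r₁ = λ·B[:,0] = (+0.99348,-0.11334,+0.01234); r₂ = λ·B[:,1] = (+0.11401,+0.98813,-0.10295)
r₃ = r₁×r₂ = (-0.00053,+0.10369,+0.99461); SVD([r₁ r₂ r₃]) → R = UVᵀ:
  R  [+0.99348 +0.11401 -0.00053]
  R  [-0.11334 +0.98813 +0.10369]
  R  [+0.01234 -0.10295 +0.99461]
t = (+0.51040, +0.28933, +1.17922) m
tr R = 2.976219; θ = arccos((tr R − 1)/2) = 0.154365 rad = 8.844°
axis k = ((R−Rᵀ)₃₂, (R−Rᵀ)₁₃, (R−Rᵀ)₂₁) / (2 sinθ) = (-0.672005, -0.041856, -0.739363)
rvec = θ·k = (-0.103734, -0.006461, -0.114132)

rvec=(-0.1037, -0.0065, -0.1141) tvec=(0.5104, 0.2893, 1.1792)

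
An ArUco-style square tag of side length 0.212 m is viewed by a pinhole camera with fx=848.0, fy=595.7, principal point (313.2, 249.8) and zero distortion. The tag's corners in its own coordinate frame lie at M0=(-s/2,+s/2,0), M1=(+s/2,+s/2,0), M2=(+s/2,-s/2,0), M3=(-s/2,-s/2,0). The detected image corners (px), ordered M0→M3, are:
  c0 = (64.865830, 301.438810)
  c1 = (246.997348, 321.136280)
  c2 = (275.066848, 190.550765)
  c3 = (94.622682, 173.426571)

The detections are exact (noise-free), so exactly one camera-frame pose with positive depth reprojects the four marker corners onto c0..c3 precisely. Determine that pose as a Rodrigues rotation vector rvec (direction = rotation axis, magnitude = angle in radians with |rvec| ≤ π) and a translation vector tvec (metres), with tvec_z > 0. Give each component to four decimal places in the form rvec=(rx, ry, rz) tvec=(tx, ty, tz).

Intrinsics K: fx=848.0, fy=595.7, cx=313.2, cy=249.8
Marker side s = 0.212 m; corners in marker frame (Z=0):
  M0 = (-0.1060, +0.1060, 0)
  M1 = (+0.1060, +0.1060, 0)
  M2 = (+0.1060, -0.1060, 0)
  M3 = (-0.1060, -0.1060, 0)
Detected image corners:
  c0 = (64.865830, 301.438810) px
  c1 = (246.997348, 321.136280) px
  c2 = (275.066848, 190.550765) px
  c3 = (94.622682, 173.426571) px
Planar DLT: solve 8×8 A·h = b for H (H[2,2]=1):
  H  [+840.50834 -146.22803 +169.65317]
  H  [+65.67478 +595.64667 +246.16000]
  H  [-0.08568 -0.05757 +1.00000]
B = K⁻¹H; ‖b₁‖=1.036749, ‖b₂‖=1.036749; λ = 2/(‖b₁‖+‖b₂‖) = 0.964553, sign → tz>0 ⇒ λ=+0.964553
r₁ = λ·B[:,0] = (+0.98655,+0.14100,-0.08264); r₂ = λ·B[:,1] = (-0.14582,+0.98775,-0.05553)
r₃ = r₁×r₂ = (+0.07380,+0.06683,+0.99503); SVD([r₁ r₂ r₃]) → R = UVᵀ:
  R  [+0.98655 -0.14582 +0.07380]
  R  [+0.14100 +0.98775 +0.06683]
  R  [-0.08264 -0.05553 +0.99503]
t = (-0.16328, -0.00589, +0.96455) m
tr R = 2.969338; θ = arccos((tr R − 1)/2) = 0.175330 rad = 10.046°
axis k = ((R−Rᵀ)₃₂, (R−Rᵀ)₁₃, (R−Rᵀ)₂₁) / (2 sinθ) = (-0.350735, +0.448431, +0.822128)
rvec = θ·k = (-0.061494, +0.078624, +0.144144)

rvec=(-0.0615, 0.0786, 0.1441) tvec=(-0.1633, -0.0059, 0.9646)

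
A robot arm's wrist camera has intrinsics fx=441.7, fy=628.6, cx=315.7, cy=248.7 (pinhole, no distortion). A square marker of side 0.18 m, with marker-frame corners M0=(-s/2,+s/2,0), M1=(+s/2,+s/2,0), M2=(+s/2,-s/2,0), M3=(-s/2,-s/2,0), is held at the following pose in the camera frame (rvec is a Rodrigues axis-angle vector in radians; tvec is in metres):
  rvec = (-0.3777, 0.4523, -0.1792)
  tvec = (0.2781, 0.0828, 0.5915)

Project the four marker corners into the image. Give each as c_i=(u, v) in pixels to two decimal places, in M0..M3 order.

c0=(469.65, 448.30) c1=(625.62, 420.81) c2=(577.05, 225.16) c3=(442.94, 270.53)

Intrinsics K: fx=441.7, fy=628.6, cx=315.7, cy=248.7
Marker side s = 0.18 m; corners in marker frame (Z=0):
  M0 = (-0.0900, +0.0900, 0)
  M1 = (+0.0900, +0.0900, 0)
  M2 = (+0.0900, -0.0900, 0)
  M3 = (-0.0900, -0.0900, 0)
rvec = (-0.3777, 0.4523, -0.1792), |rvec| = θ = 0.61591 rad = 35.289°
Rodrigues: sinθ=0.57770, 1−cosθ=0.18375; R = I + sinθ·[k]× + (1−cosθ)·[k]×²:
    [+0.88535 +0.08533 +0.45703]
    [-0.25083 +0.91534 +0.31501]
    [-0.39146 -0.39353 +0.83180]
t = (0.2781, 0.0828, 0.5915) m
M0: Pc = R·M0+t = (+0.20610, +0.18776, +0.59131); u = 441.7·(+0.20610)/0.59131 + 315.7 = 469.6517, v = 628.6·(+0.18776)/0.59131 + 248.7 = 448.2953
M1: Pc = R·M1+t = (+0.36546, +0.14261, +0.52085); u = 441.7·(+0.36546)/0.52085 + 315.7 = 625.6240, v = 628.6·(+0.14261)/0.52085 + 248.7 = 420.8067
M2: Pc = R·M2+t = (+0.35010, -0.02216, +0.59169); u = 441.7·(+0.35010)/0.59169 + 315.7 = 577.0543, v = 628.6·(-0.02216)/0.59169 + 248.7 = 225.1619
M3: Pc = R·M3+t = (+0.19074, +0.02299, +0.66215); u = 441.7·(+0.19074)/0.66215 + 315.7 = 442.9361, v = 628.6·(+0.02299)/0.66215 + 248.7 = 270.5292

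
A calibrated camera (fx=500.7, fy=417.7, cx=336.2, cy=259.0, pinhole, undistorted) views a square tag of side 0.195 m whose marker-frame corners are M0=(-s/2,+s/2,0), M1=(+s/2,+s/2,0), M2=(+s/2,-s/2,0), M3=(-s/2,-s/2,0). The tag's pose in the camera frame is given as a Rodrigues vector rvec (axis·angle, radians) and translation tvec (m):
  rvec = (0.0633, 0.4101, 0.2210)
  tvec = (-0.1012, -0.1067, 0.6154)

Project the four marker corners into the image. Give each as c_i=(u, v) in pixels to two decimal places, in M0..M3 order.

Intrinsics K: fx=500.7, fy=417.7, cx=336.2, cy=259.0
Marker side s = 0.195 m; corners in marker frame (Z=0):
  M0 = (-0.0975, +0.0975, 0)
  M1 = (+0.0975, +0.0975, 0)
  M2 = (+0.0975, -0.0975, 0)
  M3 = (-0.0975, -0.0975, 0)
rvec = (0.0633, 0.4101, 0.2210), |rvec| = θ = 0.47014 rad = 26.937°
Rodrigues: sinθ=0.45301, 1−cosθ=0.10849; R = I + sinθ·[k]× + (1−cosθ)·[k]×²:
    [+0.89347 -0.20021 +0.40203]
    [+0.22569 +0.97406 -0.01651]
    [-0.38829 +0.10548 +0.91548]
t = (-0.1012, -0.1067, 0.6154) m
M0: Pc = R·M0+t = (-0.20783, -0.03373, +0.66354); u = 500.7·(-0.20783)/0.66354 + 336.2 = 179.3717, v = 417.7·(-0.03373)/0.66354 + 259.0 = 237.7644
M1: Pc = R·M1+t = (-0.03361, +0.01028, +0.58783); u = 500.7·(-0.03361)/0.58783 + 336.2 = 307.5746, v = 417.7·(+0.01028)/0.58783 + 259.0 = 266.3017
M2: Pc = R·M2+t = (+0.00543, -0.17967, +0.56726); u = 500.7·(+0.00543)/0.56726 + 336.2 = 340.9961, v = 417.7·(-0.17967)/0.56726 + 259.0 = 126.7029
M3: Pc = R·M3+t = (-0.16879, -0.22368, +0.64297); u = 500.7·(-0.16879)/0.64297 + 336.2 = 204.7563, v = 417.7·(-0.22368)/0.64297 + 259.0 = 113.6920

c0=(179.37, 237.76) c1=(307.57, 266.30) c2=(341.00, 126.70) c3=(204.76, 113.69)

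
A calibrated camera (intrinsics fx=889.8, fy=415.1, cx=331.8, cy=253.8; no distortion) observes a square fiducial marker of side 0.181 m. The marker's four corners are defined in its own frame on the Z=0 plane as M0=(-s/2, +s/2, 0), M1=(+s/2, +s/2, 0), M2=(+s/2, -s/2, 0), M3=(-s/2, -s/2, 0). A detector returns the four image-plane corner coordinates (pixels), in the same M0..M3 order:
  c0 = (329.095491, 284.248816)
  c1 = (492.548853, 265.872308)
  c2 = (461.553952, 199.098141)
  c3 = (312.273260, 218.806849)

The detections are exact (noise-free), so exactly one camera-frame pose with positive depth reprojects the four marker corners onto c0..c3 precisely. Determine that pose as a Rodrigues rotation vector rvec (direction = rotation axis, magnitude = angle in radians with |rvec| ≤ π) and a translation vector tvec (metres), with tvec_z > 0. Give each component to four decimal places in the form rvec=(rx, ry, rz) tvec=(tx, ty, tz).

rvec=(-0.4552, 0.2997, -0.1878) tvec=(0.0720, -0.0309, 0.9880)

Intrinsics K: fx=889.8, fy=415.1, cx=331.8, cy=253.8
Marker side s = 0.181 m; corners in marker frame (Z=0):
  M0 = (-0.0905, +0.0905, 0)
  M1 = (+0.0905, +0.0905, 0)
  M2 = (+0.0905, -0.0905, 0)
  M3 = (-0.0905, -0.0905, 0)
Detected image corners:
  c0 = (329.095491, 284.248816) px
  c1 = (492.548853, 265.872308) px
  c2 = (461.553952, 199.098141) px
  c3 = (312.273260, 218.806849) px
Planar DLT: solve 8×8 A·h = b for H (H[2,2]=1):
  H  [+764.62206 -53.58257 +396.63453]
  H  [-164.60508 +253.02797 +240.83147]
  H  [-0.24480 -0.46333 +1.00000]
B = K⁻¹H; ‖b₁‖=1.012184, ‖b₂‖=1.012184; λ = 2/(‖b₁‖+‖b₂‖) = 0.987963, sign → tz>0 ⇒ λ=+0.987963
r₁ = λ·B[:,0] = (+0.93916,-0.24390,-0.24185); r₂ = λ·B[:,1] = (+0.11120,+0.88210,-0.45775)
r₃ = r₁×r₂ = (+0.32498,+0.40301,+0.85555); SVD([r₁ r₂ r₃]) → R = UVᵀ:
  R  [+0.93916 +0.11120 +0.32498]
  R  [-0.24390 +0.88210 +0.40301]
  R  [-0.24185 -0.45775 +0.85555]
t = (+0.07199, -0.03087, +0.98796) m
tr R = 2.676813; θ = arccos((tr R − 1)/2) = 0.576444 rad = 33.028°
axis k = ((R−Rᵀ)₃₂, (R−Rᵀ)₁₃, (R−Rᵀ)₂₁) / (2 sinθ) = (-0.789621, +0.519988, -0.325748)
rvec = θ·k = (-0.455172, +0.299744, -0.187775)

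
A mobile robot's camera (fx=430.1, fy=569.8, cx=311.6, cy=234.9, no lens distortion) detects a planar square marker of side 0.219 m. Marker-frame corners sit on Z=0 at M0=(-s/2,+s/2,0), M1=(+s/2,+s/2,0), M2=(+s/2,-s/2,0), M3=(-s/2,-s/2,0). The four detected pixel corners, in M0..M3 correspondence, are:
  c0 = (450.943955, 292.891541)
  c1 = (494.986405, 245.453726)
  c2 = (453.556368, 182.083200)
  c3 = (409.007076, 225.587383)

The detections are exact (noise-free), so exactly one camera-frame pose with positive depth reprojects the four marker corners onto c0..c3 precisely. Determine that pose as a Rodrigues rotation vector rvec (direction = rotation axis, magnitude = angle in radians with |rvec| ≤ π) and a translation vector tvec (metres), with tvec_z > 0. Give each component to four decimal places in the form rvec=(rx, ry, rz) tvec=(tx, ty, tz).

Intrinsics K: fx=430.1, fy=569.8, cx=311.6, cy=234.9
Marker side s = 0.219 m; corners in marker frame (Z=0):
  M0 = (-0.1095, +0.1095, 0)
  M1 = (+0.1095, +0.1095, 0)
  M2 = (+0.1095, -0.1095, 0)
  M3 = (-0.1095, -0.1095, 0)
Detected image corners:
  c0 = (450.943955, 292.891541) px
  c1 = (494.986405, 245.453726) px
  c2 = (453.556368, 182.083200) px
  c3 = (409.007076, 225.587383) px
Planar DLT: solve 8×8 A·h = b for H (H[2,2]=1):
  H  [+287.31995 +133.90936 +452.29491]
  H  [-163.02343 +268.65528 +235.58945]
  H  [+0.18809 -0.12475 +1.00000]
B = K⁻¹H; ‖b₁‖=0.671110, ‖b₂‖=0.671110; λ = 2/(‖b₁‖+‖b₂‖) = 1.490070, sign → tz>0 ⇒ λ=+1.490070
r₁ = λ·B[:,0] = (+0.79236,-0.54186,+0.28027); r₂ = λ·B[:,1] = (+0.59860,+0.77918,-0.18589)
r₃ = r₁×r₂ = (-0.11766,+0.31506,+0.94175); SVD([r₁ r₂ r₃]) → R = UVᵀ:
  R  [+0.79236 +0.59860 -0.11766]
  R  [-0.54186 +0.77918 +0.31506]
  R  [+0.28027 -0.18589 +0.94175]
t = (+0.48743, +0.00180, +1.49007) m
tr R = 2.513300; θ = arccos((tr R − 1)/2) = 0.712622 rad = 40.830°
axis k = ((R−Rᵀ)₃₂, (R−Rᵀ)₁₃, (R−Rᵀ)₂₁) / (2 sinθ) = (-0.383088, -0.304307, -0.872147)
rvec = θ·k = (-0.272997, -0.216856, -0.621511)

rvec=(-0.2730, -0.2169, -0.6215) tvec=(0.4874, 0.0018, 1.4901)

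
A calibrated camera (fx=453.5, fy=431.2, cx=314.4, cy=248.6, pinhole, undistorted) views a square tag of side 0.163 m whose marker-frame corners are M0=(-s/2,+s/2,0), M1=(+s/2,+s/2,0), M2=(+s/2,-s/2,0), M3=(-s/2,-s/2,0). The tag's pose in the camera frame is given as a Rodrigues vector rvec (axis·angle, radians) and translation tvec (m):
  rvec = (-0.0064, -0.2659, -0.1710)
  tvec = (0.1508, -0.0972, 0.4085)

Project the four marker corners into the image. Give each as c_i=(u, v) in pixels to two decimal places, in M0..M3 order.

Intrinsics K: fx=453.5, fy=431.2, cx=314.4, cy=248.6
Marker side s = 0.163 m; corners in marker frame (Z=0):
  M0 = (-0.0815, +0.0815, 0)
  M1 = (+0.0815, +0.0815, 0)
  M2 = (+0.0815, -0.0815, 0)
  M3 = (-0.0815, -0.0815, 0)
rvec = (-0.0064, -0.2659, -0.1710), |rvec| = θ = 0.31620 rad = 18.117°
Rodrigues: sinθ=0.31096, 1−cosθ=0.04958; R = I + sinθ·[k]× + (1−cosθ)·[k]×²:
    [+0.95044 +0.16901 -0.26095]
    [-0.16732 +0.98548 +0.02884]
    [+0.26203 +0.01625 +0.96492]
t = (0.1508, -0.0972, 0.4085) m
M0: Pc = R·M0+t = (+0.08711, -0.00325, +0.38847); u = 453.5·(+0.08711)/0.38847 + 314.4 = 416.0962, v = 431.2·(-0.00325)/0.38847 + 248.6 = 244.9962
M1: Pc = R·M1+t = (+0.24204, -0.03052, +0.43118); u = 453.5·(+0.24204)/0.43118 + 314.4 = 568.9641, v = 431.2·(-0.03052)/0.43118 + 248.6 = 218.0786
M2: Pc = R·M2+t = (+0.21449, -0.19115, +0.42853); u = 453.5·(+0.21449)/0.42853 + 314.4 = 541.3842, v = 431.2·(-0.19115)/0.42853 + 248.6 = 56.2562
M3: Pc = R·M3+t = (+0.05956, -0.16388, +0.38582); u = 453.5·(+0.05956)/0.38582 + 314.4 = 384.4135, v = 431.2·(-0.16388)/0.38582 + 248.6 = 65.4443

c0=(416.10, 245.00) c1=(568.96, 218.08) c2=(541.38, 56.26) c3=(384.41, 65.44)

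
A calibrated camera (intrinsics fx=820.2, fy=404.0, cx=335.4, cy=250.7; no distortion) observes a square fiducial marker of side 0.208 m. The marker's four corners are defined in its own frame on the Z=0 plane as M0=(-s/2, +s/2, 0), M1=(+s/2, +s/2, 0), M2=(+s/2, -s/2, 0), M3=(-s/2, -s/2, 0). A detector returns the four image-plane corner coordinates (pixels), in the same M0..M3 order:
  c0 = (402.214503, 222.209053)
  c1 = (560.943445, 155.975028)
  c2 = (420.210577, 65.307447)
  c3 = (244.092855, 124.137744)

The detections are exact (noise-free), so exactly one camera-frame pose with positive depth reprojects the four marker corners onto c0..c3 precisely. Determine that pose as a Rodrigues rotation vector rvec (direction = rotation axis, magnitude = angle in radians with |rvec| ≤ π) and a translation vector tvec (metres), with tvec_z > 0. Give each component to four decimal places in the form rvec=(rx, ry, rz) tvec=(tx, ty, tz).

rvec=(-0.0401, -0.3342, -0.6844) tvec=(0.0659, -0.1928, 0.7098)

Intrinsics K: fx=820.2, fy=404.0, cx=335.4, cy=250.7
Marker side s = 0.208 m; corners in marker frame (Z=0):
  M0 = (-0.1040, +0.1040, 0)
  M1 = (+0.1040, +0.1040, 0)
  M2 = (+0.1040, -0.1040, 0)
  M3 = (-0.1040, -0.1040, 0)
Detected image corners:
  c0 = (402.214503, 222.209053) px
  c1 = (560.943445, 155.975028) px
  c2 = (420.210577, 65.307447) px
  c3 = (244.092855, 124.137744) px
Planar DLT: solve 8×8 A·h = b for H (H[2,2]=1):
  H  [+985.50081 +758.05994 +411.53323]
  H  [-237.68622 +467.38291 +140.96223]
  H  [+0.44493 +0.10223 +1.00000]
B = K⁻¹H; ‖b₁‖=1.408820, ‖b₂‖=1.408820; λ = 2/(‖b₁‖+‖b₂‖) = 0.709814, sign → tz>0 ⇒ λ=+0.709814
r₁ = λ·B[:,0] = (+0.72372,-0.61358,+0.31582); r₂ = λ·B[:,1] = (+0.62636,+0.77615,+0.07256)
r₃ = r₁×r₂ = (-0.28964,+0.14530,+0.94604); SVD([r₁ r₂ r₃]) → R = UVᵀ:
  R  [+0.72372 +0.62636 -0.28964]
  R  [-0.61358 +0.77615 +0.14530]
  R  [+0.31582 +0.07256 +0.94604]
t = (+0.06589, -0.19281, +0.70981) m
tr R = 2.445911; θ = arccos((tr R − 1)/2) = 0.762726 rad = 43.701°
axis k = ((R−Rᵀ)₃₂, (R−Rᵀ)₁₃, (R−Rᵀ)₂₁) / (2 sinθ) = (-0.052638, -0.438170, -0.897350)
rvec = θ·k = (-0.040148, -0.334204, -0.684431)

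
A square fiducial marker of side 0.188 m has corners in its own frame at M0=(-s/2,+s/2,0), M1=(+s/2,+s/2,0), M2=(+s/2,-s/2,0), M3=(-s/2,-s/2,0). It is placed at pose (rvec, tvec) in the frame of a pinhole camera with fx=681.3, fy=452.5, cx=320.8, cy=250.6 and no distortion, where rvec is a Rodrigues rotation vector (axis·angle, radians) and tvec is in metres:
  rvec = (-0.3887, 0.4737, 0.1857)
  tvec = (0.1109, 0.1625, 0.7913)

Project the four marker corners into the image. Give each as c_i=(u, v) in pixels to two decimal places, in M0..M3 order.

Intrinsics K: fx=681.3, fy=452.5, cx=320.8, cy=250.6
Marker side s = 0.188 m; corners in marker frame (Z=0):
  M0 = (-0.0940, +0.0940, 0)
  M1 = (+0.0940, +0.0940, 0)
  M2 = (+0.0940, -0.0940, 0)
  M3 = (-0.0940, -0.0940, 0)
rvec = (-0.3887, 0.4737, 0.1857), |rvec| = θ = 0.64028 rad = 36.686°
Rodrigues: sinθ=0.59742, 1−cosθ=0.19807; R = I + sinθ·[k]× + (1−cosθ)·[k]×²:
    [+0.87492 -0.26223 +0.40712]
    [+0.08431 +0.91034 +0.40518]
    [-0.47686 -0.32018 +0.81859]
t = (0.1109, 0.1625, 0.7913) m
M0: Pc = R·M0+t = (+0.00401, +0.24015, +0.80603); u = 681.3·(+0.00401)/0.80603 + 320.8 = 324.1874, v = 452.5·(+0.24015)/0.80603 + 250.6 = 385.4173
M1: Pc = R·M1+t = (+0.16849, +0.25600, +0.71638); u = 681.3·(+0.16849)/0.71638 + 320.8 = 481.0429, v = 452.5·(+0.25600)/0.71638 + 250.6 = 412.3005
M2: Pc = R·M2+t = (+0.21779, +0.08485, +0.77657); u = 681.3·(+0.21779)/0.77657 + 320.8 = 511.8732, v = 452.5·(+0.08485)/0.77657 + 250.6 = 300.0429
M3: Pc = R·M3+t = (+0.05331, +0.06900, +0.86622); u = 681.3·(+0.05331)/0.86622 + 320.8 = 362.7268, v = 452.5·(+0.06900)/0.86622 + 250.6 = 286.6460

c0=(324.19, 385.42) c1=(481.04, 412.30) c2=(511.87, 300.04) c3=(362.73, 286.65)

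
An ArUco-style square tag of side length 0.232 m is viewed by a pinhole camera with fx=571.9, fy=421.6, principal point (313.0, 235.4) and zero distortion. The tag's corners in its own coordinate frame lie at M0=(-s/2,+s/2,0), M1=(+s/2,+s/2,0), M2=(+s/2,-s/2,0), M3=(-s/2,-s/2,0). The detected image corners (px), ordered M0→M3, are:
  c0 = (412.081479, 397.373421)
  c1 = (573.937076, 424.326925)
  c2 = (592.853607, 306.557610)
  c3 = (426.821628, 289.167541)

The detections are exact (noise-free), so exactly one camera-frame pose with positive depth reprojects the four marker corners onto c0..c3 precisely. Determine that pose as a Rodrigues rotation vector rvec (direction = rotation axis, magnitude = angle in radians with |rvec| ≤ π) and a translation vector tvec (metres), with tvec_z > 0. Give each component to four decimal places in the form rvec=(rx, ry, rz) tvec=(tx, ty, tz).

Intrinsics K: fx=571.9, fy=421.6, cx=313.0, cy=235.4
Marker side s = 0.232 m; corners in marker frame (Z=0):
  M0 = (-0.1160, +0.1160, 0)
  M1 = (+0.1160, +0.1160, 0)
  M2 = (+0.1160, -0.1160, 0)
  M3 = (-0.1160, -0.1160, 0)
Detected image corners:
  c0 = (412.081479, 397.373421) px
  c1 = (573.937076, 424.326925) px
  c2 = (592.853607, 306.557610) px
  c3 = (426.821628, 289.167541) px
Planar DLT: solve 8×8 A·h = b for H (H[2,2]=1):
  H  [+516.66516 -36.57652 +497.75277]
  H  [-38.47551 +511.24306 +354.33411]
  H  [-0.37875 +0.07093 +1.00000]
B = K⁻¹H; ‖b₁‖=1.179652, ‖b₂‖=1.179652; λ = 2/(‖b₁‖+‖b₂‖) = 0.847708, sign → tz>0 ⇒ λ=+0.847708
r₁ = λ·B[:,0] = (+0.94156,+0.10191,-0.32107); r₂ = λ·B[:,1] = (-0.08712,+0.99438,+0.06012)
r₃ = r₁×r₂ = (+0.32539,-0.02864,+0.94514); SVD([r₁ r₂ r₃]) → R = UVᵀ:
  R  [+0.94156 -0.08712 +0.32539]
  R  [+0.10191 +0.99438 -0.02864]
  R  [-0.32107 +0.06012 +0.94514]
t = (+0.27385, +0.23914, +0.84771) m
tr R = 2.881083; θ = arccos((tr R − 1)/2) = 0.346576 rad = 19.857°
axis k = ((R−Rᵀ)₃₂, (R−Rᵀ)₁₃, (R−Rᵀ)₂₁) / (2 sinθ) = (+0.130657, +0.951582, +0.278247)
rvec = θ·k = (+0.045282, +0.329795, +0.096434)

rvec=(0.0453, 0.3298, 0.0964) tvec=(0.2739, 0.2391, 0.8477)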